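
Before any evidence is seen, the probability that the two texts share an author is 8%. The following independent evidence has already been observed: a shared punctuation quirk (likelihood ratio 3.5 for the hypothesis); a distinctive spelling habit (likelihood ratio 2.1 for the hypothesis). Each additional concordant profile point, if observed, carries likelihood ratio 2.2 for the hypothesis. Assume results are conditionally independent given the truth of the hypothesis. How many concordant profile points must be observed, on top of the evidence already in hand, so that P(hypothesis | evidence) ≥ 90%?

4

Prior odds = 0.08/0.92 = 2/23.
Combined Bayes factor of the evidence already in hand = 3.5 × 2.1 = 7.35.
Odds after that evidence = (2/23) × 7.35 = 147/230.
Target odds = 0.9/0.1 = 9.
Need 2.2ⁿ ≥ 9 ÷ (147/230) = 690/49.
2.2³ = 10.648 falls short of 690/49 but 2.2⁴ = 23.4256 reaches it, so n = 4.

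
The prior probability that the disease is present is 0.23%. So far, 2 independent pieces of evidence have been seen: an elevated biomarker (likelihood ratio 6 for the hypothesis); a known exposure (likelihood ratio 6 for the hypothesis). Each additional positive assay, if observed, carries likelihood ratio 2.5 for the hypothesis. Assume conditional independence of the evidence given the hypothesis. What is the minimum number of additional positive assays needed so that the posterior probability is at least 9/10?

6

Prior odds = 0.0023/0.9977 = 23/9977.
Combined Bayes factor of the evidence already in hand = 6 × 6 = 36.
Odds after that evidence = (23/9977) × 36 = 828/9977.
Target odds = 0.9/0.1 = 9.
Need 2.5ⁿ ≥ 9 ÷ (828/9977) = 9977/92.
2.5⁵ = 97.65625 falls short of 9977/92 but 2.5⁶ = 244.140625 reaches it, so n = 6.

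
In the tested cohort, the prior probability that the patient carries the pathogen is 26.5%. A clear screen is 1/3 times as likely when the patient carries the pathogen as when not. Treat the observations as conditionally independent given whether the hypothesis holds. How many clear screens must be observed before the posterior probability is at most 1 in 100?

Prior odds: 0.265 ÷ 0.735 = 53/147.
Likelihood ratio per clear screen = 1/3.
Target posterior odds = 0.01/0.99 = 1/99.
Require (1/3)ⁿ ≤ 1/99 ÷ (53/147) = 49/1749.
(1/3)³ = 1/27 is still above 49/1749 but (1/3)⁴ = 1/81 is at or below it, so n = 4.

4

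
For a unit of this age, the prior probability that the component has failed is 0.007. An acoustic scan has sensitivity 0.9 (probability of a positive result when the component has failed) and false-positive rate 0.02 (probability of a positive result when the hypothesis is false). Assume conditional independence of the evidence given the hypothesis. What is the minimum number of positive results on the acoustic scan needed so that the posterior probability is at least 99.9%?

4

Prior odds: 0.007 ÷ 0.993 = 7/993.
Likelihood ratio of a positive result = 0.9/0.02 = 45.
Target posterior odds = 0.999/0.001 = 999.
Require 45ⁿ ≥ 999 ÷ (7/993) = 992007/7.
45³ = 91125 falls short of 992007/7 but 45⁴ = 4100625 reaches it, so n = 4.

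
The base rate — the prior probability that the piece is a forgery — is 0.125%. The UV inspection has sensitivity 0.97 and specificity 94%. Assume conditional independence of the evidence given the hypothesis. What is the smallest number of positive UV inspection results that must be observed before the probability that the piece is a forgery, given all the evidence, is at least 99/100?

Prior odds: 0.00125 ÷ 0.99875 = 1/799.
False-positive rate = 1 − 0.94 = 0.06; likelihood ratio of a positive = 0.97/0.06 = 97/6.
Target posterior odds = 0.99/0.01 = 99.
Need (1/799) × (97/6)ⁿ ≥ 99, i.e. (97/6)ⁿ ≥ 79101.
(97/6)⁴ = 88529281/1296 falls short of 79101 but (97/6)⁵ ≈1.10434e+06 reaches it, so n = 5.

5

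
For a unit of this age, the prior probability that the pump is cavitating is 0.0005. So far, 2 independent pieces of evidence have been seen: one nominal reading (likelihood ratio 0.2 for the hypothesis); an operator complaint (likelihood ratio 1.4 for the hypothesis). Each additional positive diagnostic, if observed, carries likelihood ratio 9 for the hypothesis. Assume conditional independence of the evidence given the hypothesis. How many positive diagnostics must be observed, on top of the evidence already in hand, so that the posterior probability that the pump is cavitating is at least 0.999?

Prior odds = 0.0005/0.9995 = 1/1999.
Combined Bayes factor of the evidence already in hand = 0.2 × 1.4 = 0.28.
Odds after that evidence = (1/1999) × 0.28 = 7/49975.
Target odds = 0.999/0.001 = 999.
Need 9ⁿ ≥ 999 ÷ (7/49975) = 49925025/7.
9⁷ = 4782969 falls short of 49925025/7 but 9⁸ = 43046721 reaches it, so n = 8.

8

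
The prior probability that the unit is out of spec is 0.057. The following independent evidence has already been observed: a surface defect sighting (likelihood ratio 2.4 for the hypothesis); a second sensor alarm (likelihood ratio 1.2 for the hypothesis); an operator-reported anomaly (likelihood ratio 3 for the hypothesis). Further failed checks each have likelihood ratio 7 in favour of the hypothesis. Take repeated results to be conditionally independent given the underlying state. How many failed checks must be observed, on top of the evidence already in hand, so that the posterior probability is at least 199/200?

Prior odds = 0.057/0.943 = 57/943.
Combined Bayes factor of the evidence already in hand = 2.4 × 1.2 × 3 = 8.64.
Odds after that evidence = (57/943) × 8.64 = 12312/23575.
Target odds = 0.995/0.005 = 199.
Need 7ⁿ ≥ 199 ÷ (12312/23575) = 4691425/12312.
7³ = 343 falls short of 4691425/12312 but 7⁴ = 2401 reaches it, so n = 4.

4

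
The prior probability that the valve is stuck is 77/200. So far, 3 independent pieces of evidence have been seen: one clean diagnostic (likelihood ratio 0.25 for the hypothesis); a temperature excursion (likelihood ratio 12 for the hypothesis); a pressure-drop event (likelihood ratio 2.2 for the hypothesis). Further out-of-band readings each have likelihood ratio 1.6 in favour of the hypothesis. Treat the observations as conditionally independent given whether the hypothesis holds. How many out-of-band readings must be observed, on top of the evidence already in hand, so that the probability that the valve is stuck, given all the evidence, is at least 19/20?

4

Prior odds = 0.385/0.615 = 77/123.
Combined Bayes factor of the evidence already in hand = 0.25 × 12 × 2.2 = 6.6.
Odds after that evidence = (77/123) × 6.6 = 847/205.
Target odds = 0.95/0.05 = 19.
Need 1.6ⁿ ≥ 19 ÷ (847/205) = 3895/847.
1.6³ = 4.096 falls short of 3895/847 but 1.6⁴ = 6.5536 reaches it, so n = 4.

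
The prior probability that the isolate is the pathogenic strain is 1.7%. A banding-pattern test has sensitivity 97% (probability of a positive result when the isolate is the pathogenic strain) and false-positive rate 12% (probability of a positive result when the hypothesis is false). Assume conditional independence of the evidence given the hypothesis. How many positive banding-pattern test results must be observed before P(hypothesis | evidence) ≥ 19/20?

4

Prior odds = 0.017/0.983 = 17/983.
Likelihood ratio of a positive result = 0.97/0.12 = 97/12.
Target odds: 0.95 ÷ 0.05 = 19.
Need (17/983) × (97/12)ⁿ ≥ 19, i.e. (97/12)ⁿ ≥ 18677/17.
(97/12)³ = 912673/1728 falls short of 18677/17 but (97/12)⁴ = 88529281/20736 reaches it, so n = 4.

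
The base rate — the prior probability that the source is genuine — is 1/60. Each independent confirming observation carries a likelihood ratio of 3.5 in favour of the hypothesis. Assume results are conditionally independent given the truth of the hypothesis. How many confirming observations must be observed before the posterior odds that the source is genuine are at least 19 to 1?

Prior odds = (1/60)/(59/60) = 1/59.
Likelihood ratio per confirming observation = 3.5.
Target odds = 19.
Require 3.5ⁿ ≥ 19 ÷ (1/59) = 1121.
3.5⁵ = 525.21875 falls short of 1121 but 3.5⁶ = 1838.265625 reaches it, so n = 6.

6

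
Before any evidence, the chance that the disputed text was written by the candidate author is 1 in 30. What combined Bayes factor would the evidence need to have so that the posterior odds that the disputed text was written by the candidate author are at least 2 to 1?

58

Prior odds = (1/30)/(29/30) = 1/29.
Target odds = 2.
Required Bayes factor = 2 ÷ (1/29) = 58.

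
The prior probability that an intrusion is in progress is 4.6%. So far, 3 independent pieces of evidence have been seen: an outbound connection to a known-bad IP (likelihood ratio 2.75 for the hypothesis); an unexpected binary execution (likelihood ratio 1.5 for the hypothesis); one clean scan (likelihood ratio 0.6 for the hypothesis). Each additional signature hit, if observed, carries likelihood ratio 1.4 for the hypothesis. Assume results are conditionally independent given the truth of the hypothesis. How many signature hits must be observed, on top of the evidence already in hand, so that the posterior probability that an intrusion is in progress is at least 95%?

16

Prior odds = 0.046/0.954 = 23/477.
Combined Bayes factor of the evidence already in hand = 2.75 × 1.5 × 0.6 = 2.475.
Odds after that evidence = (23/477) × 2.475 = 253/2120.
Target odds = 0.95/0.05 = 19.
Need 1.4ⁿ ≥ 19 ÷ (253/2120) = 40280/253.
1.4¹⁵ ≈155.568 falls short of 40280/253 but 1.4¹⁶ ≈217.795 reaches it, so n = 16.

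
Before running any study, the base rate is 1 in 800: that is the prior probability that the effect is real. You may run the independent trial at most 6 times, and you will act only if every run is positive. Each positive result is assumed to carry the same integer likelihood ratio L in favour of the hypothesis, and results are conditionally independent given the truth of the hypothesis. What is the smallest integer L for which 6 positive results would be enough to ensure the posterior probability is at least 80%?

Prior odds = 0.00125/0.99875 = 1/799.
Target odds = 0.8/0.2 = 4.
Need L⁶ ≥ 4 ÷ (1/799) = 3196.
3⁶ = 729 < 3196 ≤ 4096 = 4⁶, so L = 4.

4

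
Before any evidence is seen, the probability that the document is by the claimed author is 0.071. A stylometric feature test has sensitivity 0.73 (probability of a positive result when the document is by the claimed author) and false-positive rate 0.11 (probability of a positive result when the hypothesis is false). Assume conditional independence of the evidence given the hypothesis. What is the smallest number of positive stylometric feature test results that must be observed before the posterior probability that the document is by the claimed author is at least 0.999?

6

Prior odds = 0.071/0.929 = 71/929.
Likelihood ratio of a positive result = 0.73/0.11 = 73/11.
Target odds: 0.999 ÷ 0.001 = 999.
Need (71/929) × (73/11)ⁿ ≥ 999, i.e. (73/11)ⁿ ≥ 928071/71.
(73/11)⁵ ≈12872.1 falls short of 928071/71 but (73/11)⁶ ≈85424.2 reaches it, so n = 6.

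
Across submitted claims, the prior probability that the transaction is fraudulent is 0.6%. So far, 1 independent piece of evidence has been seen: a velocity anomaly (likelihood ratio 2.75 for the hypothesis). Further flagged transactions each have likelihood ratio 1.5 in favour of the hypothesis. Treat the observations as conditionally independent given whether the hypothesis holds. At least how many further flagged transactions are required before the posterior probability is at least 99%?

Prior odds = 0.006/0.994 = 3/497.
Bayes factor of the evidence already in hand = 2.75.
Odds after that evidence = (3/497) × 2.75 = 33/1988.
Target odds = 0.99/0.01 = 99.
Need 1.5ⁿ ≥ 99 ÷ (33/1988) = 5964.
1.5²¹ ≈4987.89 falls short of 5964 but 1.5²² ≈7481.83 reaches it, so n = 22.

22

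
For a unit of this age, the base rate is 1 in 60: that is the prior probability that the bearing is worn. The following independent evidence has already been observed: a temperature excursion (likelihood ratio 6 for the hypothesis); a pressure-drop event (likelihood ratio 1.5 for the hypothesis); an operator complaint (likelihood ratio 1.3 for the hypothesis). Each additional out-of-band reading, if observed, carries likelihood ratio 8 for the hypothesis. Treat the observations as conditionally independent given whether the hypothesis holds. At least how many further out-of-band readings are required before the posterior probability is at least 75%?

Prior odds = (1/60)/(59/60) = 1/59.
Combined Bayes factor of the evidence already in hand = 6 × 1.5 × 1.3 = 11.7.
Odds after that evidence = (1/59) × 11.7 = 117/590.
Target odds = 0.75/0.25 = 3.
Need 8ⁿ ≥ 3 ÷ (117/590) = 590/39.
8¹ = 8 falls short of 590/39 but 8² = 64 reaches it, so n = 2.

2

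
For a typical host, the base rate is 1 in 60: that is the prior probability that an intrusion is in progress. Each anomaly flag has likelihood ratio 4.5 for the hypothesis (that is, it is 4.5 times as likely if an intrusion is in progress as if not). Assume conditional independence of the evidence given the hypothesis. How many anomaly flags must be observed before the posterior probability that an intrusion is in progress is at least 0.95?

5

Prior odds: (1/60) ÷ (59/60) = 1/59.
Likelihood ratio per anomaly flag = 4.5.
Target posterior odds = 0.95/0.05 = 19.
Need (1/59) × 4.5ⁿ ≥ 19, i.e. 4.5ⁿ ≥ 1121.
4.5⁴ = 410.0625 falls short of 1121 but 4.5⁵ = 1845.28125 reaches it, so n = 5.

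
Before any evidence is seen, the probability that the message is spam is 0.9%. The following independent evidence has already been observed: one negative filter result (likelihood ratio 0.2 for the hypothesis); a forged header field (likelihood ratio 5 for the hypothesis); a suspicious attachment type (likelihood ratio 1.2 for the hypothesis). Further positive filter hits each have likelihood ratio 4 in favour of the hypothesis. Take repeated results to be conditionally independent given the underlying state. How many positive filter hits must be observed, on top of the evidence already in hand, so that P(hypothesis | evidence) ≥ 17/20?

Prior odds = 0.009/0.991 = 9/991.
Combined Bayes factor of the evidence already in hand = 0.2 × 5 × 1.2 = 1.2.
Odds after that evidence = (9/991) × 1.2 = 54/4955.
Target odds = 0.85/0.15 = 17/3.
Need 4ⁿ ≥ 17/3 ÷ (54/4955) = 84235/162.
4⁴ = 256 falls short of 84235/162 but 4⁵ = 1024 reaches it, so n = 5.

5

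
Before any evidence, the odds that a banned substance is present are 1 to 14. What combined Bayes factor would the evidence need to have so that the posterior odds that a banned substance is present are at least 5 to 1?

Prior odds = 1/14.
Target odds = 5.
Required Bayes factor = 5 ÷ (1/14) = 70.

70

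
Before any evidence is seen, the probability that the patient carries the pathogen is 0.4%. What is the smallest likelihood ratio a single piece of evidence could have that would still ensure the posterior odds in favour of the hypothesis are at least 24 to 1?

5976

Prior odds = 0.004/0.996 = 1/249.
Target odds = 24.
Required Bayes factor = 24 ÷ (1/249) = 5976.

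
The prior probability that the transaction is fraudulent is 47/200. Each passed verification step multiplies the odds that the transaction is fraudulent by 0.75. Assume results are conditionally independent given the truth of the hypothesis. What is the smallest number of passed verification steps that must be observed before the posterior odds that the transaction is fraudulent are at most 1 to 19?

7

Prior odds = 0.235/0.765 = 47/153.
Likelihood ratio per passed verification step = 0.75.
Target odds = 1/19.
Require 0.75ⁿ ≤ 1/19 ÷ (47/153) = 153/893.
0.75⁶ = 729/4096 is still above 153/893 but 0.75⁷ = 2187/16384 is at or below it, so n = 7.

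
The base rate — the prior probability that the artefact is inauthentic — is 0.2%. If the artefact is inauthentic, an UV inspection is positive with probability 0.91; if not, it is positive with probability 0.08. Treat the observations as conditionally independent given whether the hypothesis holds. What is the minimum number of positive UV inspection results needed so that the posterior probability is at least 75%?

Prior odds: 0.002 ÷ 0.998 = 1/499.
Likelihood ratio of a positive = 0.91/0.08 = 11.375.
Target posterior odds = 0.75/0.25 = 3.
Need (1/499) × 11.375ⁿ ≥ 3, i.e. 11.375ⁿ ≥ 1497.
11.375³ = 753571/512 falls short of 1497 but 11.375⁴ = 68574961/4096 reaches it, so n = 4.

4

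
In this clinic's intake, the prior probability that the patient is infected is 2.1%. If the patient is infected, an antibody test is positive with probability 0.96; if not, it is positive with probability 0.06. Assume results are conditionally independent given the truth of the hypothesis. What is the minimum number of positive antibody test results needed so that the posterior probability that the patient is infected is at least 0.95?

Prior odds = 0.021/0.979 = 21/979.
Likelihood ratio of a positive = 0.96/0.06 = 16.
Target posterior odds = 0.95/0.05 = 19.
Require 16ⁿ ≥ 19 ÷ (21/979) = 18601/21.
16² = 256 falls short of 18601/21 but 16³ = 4096 reaches it, so n = 3.

3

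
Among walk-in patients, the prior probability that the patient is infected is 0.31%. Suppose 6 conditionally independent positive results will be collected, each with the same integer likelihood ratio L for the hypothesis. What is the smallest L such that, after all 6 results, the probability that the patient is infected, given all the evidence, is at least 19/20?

Prior odds = 0.0031/0.9969 = 31/9969.
Target odds = 0.95/0.05 = 19.
Need L⁶ ≥ 19 ÷ (31/9969) = 189411/31.
4⁶ = 4096 < 189411/31 ≤ 15625 = 5⁶, so L = 5.

5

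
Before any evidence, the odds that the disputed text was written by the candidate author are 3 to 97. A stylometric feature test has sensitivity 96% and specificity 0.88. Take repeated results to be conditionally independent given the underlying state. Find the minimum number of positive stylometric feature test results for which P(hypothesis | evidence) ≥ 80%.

3

Prior odds = 3/97.
False-positive rate = 1 − 0.88 = 0.12; likelihood ratio of a positive = 0.96/0.12 = 8.
Target odds: 0.8 ÷ 0.2 = 4.
Need (3/97) × 8ⁿ ≥ 4, i.e. 8ⁿ ≥ 388/3.
8² = 64 falls short of 388/3 but 8³ = 512 reaches it, so n = 3.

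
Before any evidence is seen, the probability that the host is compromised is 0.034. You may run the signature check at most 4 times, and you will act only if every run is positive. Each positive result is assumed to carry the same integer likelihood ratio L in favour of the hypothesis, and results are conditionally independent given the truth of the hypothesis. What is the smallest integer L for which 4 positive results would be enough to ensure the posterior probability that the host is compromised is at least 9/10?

Prior odds = 0.034/0.966 = 17/483.
Target odds = 0.9/0.1 = 9.
Need L⁴ ≥ 9 ÷ (17/483) = 4347/17.
3⁴ = 81 < 4347/17 ≤ 256 = 4⁴, so L = 4.

4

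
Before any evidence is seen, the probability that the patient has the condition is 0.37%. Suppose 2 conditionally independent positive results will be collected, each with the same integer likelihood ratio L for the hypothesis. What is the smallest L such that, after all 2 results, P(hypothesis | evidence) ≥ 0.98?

115

Prior odds = 0.0037/0.9963 = 37/9963.
Target odds = 0.98/0.02 = 49.
Need L² ≥ 49 ÷ (37/9963) = 488187/37.
114² = 12996 < 488187/37 ≤ 13225 = 115², so L = 115.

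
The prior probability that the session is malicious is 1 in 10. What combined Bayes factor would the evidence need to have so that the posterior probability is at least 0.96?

216

Prior odds = 0.1/0.9 = 1/9.
Target odds = 0.96/0.04 = 24.
Required Bayes factor = 24 ÷ (1/9) = 216.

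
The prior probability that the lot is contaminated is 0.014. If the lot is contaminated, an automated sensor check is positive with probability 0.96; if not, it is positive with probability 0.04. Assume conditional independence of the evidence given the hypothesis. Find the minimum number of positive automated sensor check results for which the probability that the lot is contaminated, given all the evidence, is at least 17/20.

2

Prior odds = 0.014/0.986 = 7/493.
Likelihood ratio of a positive = 0.96/0.04 = 24.
Target posterior odds = 0.85/0.15 = 17/3.
Require 24ⁿ ≥ 17/3 ÷ (7/493) = 8381/21.
24¹ = 24 falls short of 8381/21 but 24² = 576 reaches it, so n = 2.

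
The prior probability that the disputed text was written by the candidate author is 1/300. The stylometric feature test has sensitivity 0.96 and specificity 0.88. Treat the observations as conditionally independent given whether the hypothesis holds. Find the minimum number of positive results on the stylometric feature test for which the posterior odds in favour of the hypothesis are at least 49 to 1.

5

Prior odds: (1/300) ÷ (299/300) = 1/299.
False-positive rate = 1 − 0.88 = 0.12; likelihood ratio of a positive = 0.96/0.12 = 8.
Target odds = 49.
Require 8ⁿ ≥ 49 ÷ (1/299) = 14651.
8⁴ = 4096 falls short of 14651 but 8⁵ = 32768 reaches it, so n = 5.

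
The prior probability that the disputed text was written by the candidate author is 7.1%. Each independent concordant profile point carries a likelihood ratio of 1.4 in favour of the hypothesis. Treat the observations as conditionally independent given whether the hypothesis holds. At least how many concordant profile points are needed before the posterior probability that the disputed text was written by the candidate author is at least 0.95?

Prior odds: 0.071 ÷ 0.929 = 71/929.
Likelihood ratio per concordant profile point = 1.4.
Target odds: 0.95 ÷ 0.05 = 19.
Need (71/929) × 1.4ⁿ ≥ 19, i.e. 1.4ⁿ ≥ 17651/71.
1.4¹⁶ ≈217.795 falls short of 17651/71 but 1.4¹⁷ ≈304.913 reaches it, so n = 17.

17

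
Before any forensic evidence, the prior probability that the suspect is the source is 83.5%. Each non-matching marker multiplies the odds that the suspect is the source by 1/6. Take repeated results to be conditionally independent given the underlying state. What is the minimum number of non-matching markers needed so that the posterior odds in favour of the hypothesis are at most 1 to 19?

Prior odds = 0.835/0.165 = 167/33.
Likelihood ratio per non-matching marker = 1/6.
Target odds = 1/19.
Need (167/33) × (1/6)ⁿ ≤ 1/19, i.e. (1/6)ⁿ ≤ 33/3173.
(1/6)² = 1/36 is still above 33/3173 but (1/6)³ = 1/216 is at or below it, so n = 3.

3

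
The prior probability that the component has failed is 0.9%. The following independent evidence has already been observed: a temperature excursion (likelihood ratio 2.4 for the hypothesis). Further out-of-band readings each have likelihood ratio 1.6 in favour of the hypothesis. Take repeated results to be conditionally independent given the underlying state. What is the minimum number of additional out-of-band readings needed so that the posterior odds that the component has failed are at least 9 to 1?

13

Prior odds = 0.009/0.991 = 9/991.
Bayes factor of the evidence already in hand = 2.4.
Odds after that evidence = (9/991) × 2.4 = 108/4955.
Target odds = 9.
Need 1.6ⁿ ≥ 9 ÷ (108/4955) = 4955/12.
1.6¹² ≈281.475 falls short of 4955/12 but 1.6¹³ ≈450.36 reaches it, so n = 13.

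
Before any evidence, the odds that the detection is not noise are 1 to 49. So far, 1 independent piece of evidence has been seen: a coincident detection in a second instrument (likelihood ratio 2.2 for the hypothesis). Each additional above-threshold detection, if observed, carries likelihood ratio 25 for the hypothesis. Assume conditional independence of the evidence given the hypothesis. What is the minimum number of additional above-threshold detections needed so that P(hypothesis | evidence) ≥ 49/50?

3

Prior odds = 1/49.
Bayes factor of the evidence already in hand = 2.2.
Odds after that evidence = (1/49) × 2.2 = 11/245.
Target odds = 0.98/0.02 = 49.
Need 25ⁿ ≥ 49 ÷ (11/245) = 12005/11.
25² = 625 falls short of 12005/11 but 25³ = 15625 reaches it, so n = 3.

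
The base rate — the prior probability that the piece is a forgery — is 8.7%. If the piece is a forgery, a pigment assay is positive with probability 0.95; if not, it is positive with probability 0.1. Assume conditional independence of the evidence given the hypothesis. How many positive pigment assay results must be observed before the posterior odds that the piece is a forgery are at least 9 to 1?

Prior odds = 0.087/0.913 = 87/913.
Likelihood ratio of a positive = 0.95/0.1 = 9.5.
Target odds = 9.
Require 9.5ⁿ ≥ 9 ÷ (87/913) = 2739/29.
9.5² = 90.25 falls short of 2739/29 but 9.5³ = 857.375 reaches it, so n = 3.

3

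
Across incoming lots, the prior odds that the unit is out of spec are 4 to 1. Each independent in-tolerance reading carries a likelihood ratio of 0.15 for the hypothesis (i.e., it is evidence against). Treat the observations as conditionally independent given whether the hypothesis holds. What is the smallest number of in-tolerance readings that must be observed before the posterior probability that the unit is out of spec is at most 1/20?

Prior odds = 4.
Likelihood ratio per in-tolerance reading = 0.15.
Target odds: 0.05 ÷ 0.95 = 1/19.
Require 0.15ⁿ ≤ 1/19 ÷ 4 = 1/76.
0.15² = 0.0225 is still above 1/76 but 0.15³ = 0.003375 is at or below it, so n = 3.

3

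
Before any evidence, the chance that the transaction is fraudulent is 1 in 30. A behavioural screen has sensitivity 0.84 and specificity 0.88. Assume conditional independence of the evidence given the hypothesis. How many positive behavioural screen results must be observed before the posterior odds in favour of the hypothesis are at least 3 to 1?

Prior odds = (1/30)/(29/30) = 1/29.
False-positive rate = 1 − 0.88 = 0.12; likelihood ratio of a positive = 0.84/0.12 = 7.
Target odds = 3.
Need (1/29) × 7ⁿ ≥ 3, i.e. 7ⁿ ≥ 87.
7² = 49 falls short of 87 but 7³ = 343 reaches it, so n = 3.

3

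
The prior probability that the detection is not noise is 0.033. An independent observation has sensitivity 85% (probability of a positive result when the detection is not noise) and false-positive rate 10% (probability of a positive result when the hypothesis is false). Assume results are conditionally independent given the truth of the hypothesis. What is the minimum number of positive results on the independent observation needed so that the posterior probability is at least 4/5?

3

Prior odds: 0.033 ÷ 0.967 = 33/967.
Likelihood ratio of a positive result = 0.85/0.1 = 8.5.
Target odds: 0.8 ÷ 0.2 = 4.
Need (33/967) × 8.5ⁿ ≥ 4, i.e. 8.5ⁿ ≥ 3868/33.
8.5² = 72.25 falls short of 3868/33 but 8.5³ = 614.125 reaches it, so n = 3.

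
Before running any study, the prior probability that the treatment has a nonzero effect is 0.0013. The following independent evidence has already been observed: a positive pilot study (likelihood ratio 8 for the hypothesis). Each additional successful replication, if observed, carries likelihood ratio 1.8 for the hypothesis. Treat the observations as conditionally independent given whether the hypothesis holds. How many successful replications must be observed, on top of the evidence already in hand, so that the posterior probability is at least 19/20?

Prior odds = 0.0013/0.9987 = 13/9987.
Bayes factor of the evidence already in hand = 8.
Odds after that evidence = (13/9987) × 8 = 104/9987.
Target odds = 0.95/0.05 = 19.
Need 1.8ⁿ ≥ 19 ÷ (104/9987) = 189753/104.
1.8¹² ≈1156.83 falls short of 189753/104 but 1.8¹³ ≈2082.3 reaches it, so n = 13.

13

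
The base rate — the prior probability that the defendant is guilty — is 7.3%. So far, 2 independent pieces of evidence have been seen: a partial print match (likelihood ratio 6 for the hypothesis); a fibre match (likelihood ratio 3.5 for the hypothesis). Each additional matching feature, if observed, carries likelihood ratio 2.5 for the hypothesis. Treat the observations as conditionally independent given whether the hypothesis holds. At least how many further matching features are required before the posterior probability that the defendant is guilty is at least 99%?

5

Prior odds = 0.073/0.927 = 73/927.
Combined Bayes factor of the evidence already in hand = 6 × 3.5 = 21.
Odds after that evidence = (73/927) × 21 = 511/309.
Target odds = 0.99/0.01 = 99.
Need 2.5ⁿ ≥ 99 ÷ (511/309) = 30591/511.
2.5⁴ = 39.0625 falls short of 30591/511 but 2.5⁵ = 97.65625 reaches it, so n = 5.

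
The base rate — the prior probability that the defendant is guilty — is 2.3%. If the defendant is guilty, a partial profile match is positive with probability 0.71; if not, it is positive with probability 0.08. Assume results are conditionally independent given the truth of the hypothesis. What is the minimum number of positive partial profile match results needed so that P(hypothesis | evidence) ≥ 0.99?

Prior odds: 0.023 ÷ 0.977 = 23/977.
Likelihood ratio of a positive = 0.71/0.08 = 8.875.
Target odds: 0.99 ÷ 0.01 = 99.
Require 8.875ⁿ ≥ 99 ÷ (23/977) = 96723/23.
8.875³ = 357911/512 falls short of 96723/23 but 8.875⁴ = 25411681/4096 reaches it, so n = 4.

4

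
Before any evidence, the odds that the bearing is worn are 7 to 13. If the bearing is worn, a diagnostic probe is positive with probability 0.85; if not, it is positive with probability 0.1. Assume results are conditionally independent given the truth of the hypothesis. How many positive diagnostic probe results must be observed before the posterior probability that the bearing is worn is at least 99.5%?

Prior odds = 7/13.
Likelihood ratio of a positive = 0.85/0.1 = 8.5.
Target odds: 0.995 ÷ 0.005 = 199.
Require 8.5ⁿ ≥ 199 ÷ (7/13) = 2587/7.
8.5² = 72.25 falls short of 2587/7 but 8.5³ = 614.125 reaches it, so n = 3.

3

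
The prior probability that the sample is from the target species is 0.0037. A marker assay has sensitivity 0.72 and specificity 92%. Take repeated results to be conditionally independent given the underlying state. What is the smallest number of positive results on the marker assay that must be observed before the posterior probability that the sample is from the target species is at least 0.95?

4

Prior odds: 0.0037 ÷ 0.9963 = 37/9963.
False-positive rate = 1 − 0.92 = 0.08; likelihood ratio of a positive = 0.72/0.08 = 9.
Target posterior odds = 0.95/0.05 = 19.
Need (37/9963) × 9ⁿ ≥ 19, i.e. 9ⁿ ≥ 189297/37.
9³ = 729 falls short of 189297/37 but 9⁴ = 6561 reaches it, so n = 4.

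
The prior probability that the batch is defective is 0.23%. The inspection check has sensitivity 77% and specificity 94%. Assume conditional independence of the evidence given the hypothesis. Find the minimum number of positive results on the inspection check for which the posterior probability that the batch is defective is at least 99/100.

Prior odds = 0.0023/0.9977 = 23/9977.
False-positive rate = 1 − 0.94 = 0.06; likelihood ratio of a positive = 0.77/0.06 = 77/6.
Target posterior odds = 0.99/0.01 = 99.
Need (23/9977) × (77/6)ⁿ ≥ 99, i.e. (77/6)ⁿ ≥ 987723/23.
(77/6)⁴ = 35153041/1296 falls short of 987723/23 but (77/6)⁵ ≈348095 reaches it, so n = 5.

5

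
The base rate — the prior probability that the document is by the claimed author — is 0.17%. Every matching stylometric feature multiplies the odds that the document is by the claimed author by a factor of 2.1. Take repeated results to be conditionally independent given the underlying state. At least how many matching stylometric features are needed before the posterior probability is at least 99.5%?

16

Prior odds: 0.0017 ÷ 0.9983 = 17/9983.
Likelihood ratio per matching stylometric feature = 2.1.
Target posterior odds = 0.995/0.005 = 199.
Need (17/9983) × 2.1ⁿ ≥ 199, i.e. 2.1ⁿ ≥ 1986617/17.
2.1¹⁵ ≈68122.3 falls short of 1986617/17 but 2.1¹⁶ ≈143057 reaches it, so n = 16.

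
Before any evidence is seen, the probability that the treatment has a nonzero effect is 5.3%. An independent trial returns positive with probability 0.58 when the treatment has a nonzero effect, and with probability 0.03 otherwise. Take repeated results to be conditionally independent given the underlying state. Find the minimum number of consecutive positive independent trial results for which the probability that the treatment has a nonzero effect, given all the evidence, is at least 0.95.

2

Prior odds: 0.053 ÷ 0.947 = 53/947.
Likelihood ratio of a positive result = 0.58/0.03 = 58/3.
Target odds: 0.95 ÷ 0.05 = 19.
Need (53/947) × (58/3)ⁿ ≥ 19, i.e. (58/3)ⁿ ≥ 17993/53.
(58/3)¹ = 58/3 falls short of 17993/53 but (58/3)² = 3364/9 reaches it, so n = 2.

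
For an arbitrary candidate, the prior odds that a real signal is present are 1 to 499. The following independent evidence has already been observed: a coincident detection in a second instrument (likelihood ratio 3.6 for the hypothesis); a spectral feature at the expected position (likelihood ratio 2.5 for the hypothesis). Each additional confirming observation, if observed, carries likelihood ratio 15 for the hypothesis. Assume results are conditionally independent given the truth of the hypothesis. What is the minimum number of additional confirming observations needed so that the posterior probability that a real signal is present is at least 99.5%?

4

Prior odds = 1/499.
Combined Bayes factor of the evidence already in hand = 3.6 × 2.5 = 9.
Odds after that evidence = (1/499) × 9 = 9/499.
Target odds = 0.995/0.005 = 199.
Need 15ⁿ ≥ 199 ÷ (9/499) = 99301/9.
15³ = 3375 falls short of 99301/9 but 15⁴ = 50625 reaches it, so n = 4.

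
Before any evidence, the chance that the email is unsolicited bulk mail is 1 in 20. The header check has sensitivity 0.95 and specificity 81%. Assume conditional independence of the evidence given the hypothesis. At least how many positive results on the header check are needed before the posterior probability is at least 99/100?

Prior odds: 0.05 ÷ 0.95 = 1/19.
False-positive rate = 1 − 0.81 = 0.19; likelihood ratio of a positive = 0.95/0.19 = 5.
Target odds: 0.99 ÷ 0.01 = 99.
Require 5ⁿ ≥ 99 ÷ (1/19) = 1881.
5⁴ = 625 falls short of 1881 but 5⁵ = 3125 reaches it, so n = 5.

5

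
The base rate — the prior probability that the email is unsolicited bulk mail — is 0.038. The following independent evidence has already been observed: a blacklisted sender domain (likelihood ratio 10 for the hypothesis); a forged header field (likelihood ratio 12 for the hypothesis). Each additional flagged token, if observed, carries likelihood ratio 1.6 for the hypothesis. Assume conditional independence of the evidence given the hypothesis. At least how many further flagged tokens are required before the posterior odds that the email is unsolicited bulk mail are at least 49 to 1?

Prior odds = 0.038/0.962 = 19/481.
Combined Bayes factor of the evidence already in hand = 10 × 12 = 120.
Odds after that evidence = (19/481) × 120 = 2280/481.
Target odds = 49.
Need 1.6ⁿ ≥ 49 ÷ (2280/481) = 23569/2280.
1.6⁴ = 6.5536 falls short of 23569/2280 but 1.6⁵ = 10.48576 reaches it, so n = 5.

5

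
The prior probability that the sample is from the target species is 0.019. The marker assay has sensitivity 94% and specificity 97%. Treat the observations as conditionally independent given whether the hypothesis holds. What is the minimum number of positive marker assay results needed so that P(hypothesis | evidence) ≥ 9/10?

Prior odds: 0.019 ÷ 0.981 = 19/981.
False-positive rate = 1 − 0.97 = 0.03; likelihood ratio of a positive = 0.94/0.03 = 94/3.
Target odds: 0.9 ÷ 0.1 = 9.
Need (19/981) × (94/3)ⁿ ≥ 9, i.e. (94/3)ⁿ ≥ 8829/19.
(94/3)¹ = 94/3 falls short of 8829/19 but (94/3)² = 8836/9 reaches it, so n = 2.

2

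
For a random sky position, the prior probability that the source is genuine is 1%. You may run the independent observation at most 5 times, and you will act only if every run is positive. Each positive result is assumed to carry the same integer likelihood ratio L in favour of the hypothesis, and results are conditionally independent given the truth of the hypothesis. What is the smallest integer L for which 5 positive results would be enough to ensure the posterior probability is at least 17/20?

4

Prior odds = 0.01/0.99 = 1/99.
Target odds = 0.85/0.15 = 17/3.
Need L⁵ ≥ 17/3 ÷ (1/99) = 561.
3⁵ = 243 < 561 ≤ 1024 = 4⁵, so L = 4.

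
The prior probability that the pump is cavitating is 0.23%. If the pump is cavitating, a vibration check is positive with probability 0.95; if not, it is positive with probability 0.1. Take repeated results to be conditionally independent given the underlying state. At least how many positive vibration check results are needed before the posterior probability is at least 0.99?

5

Prior odds = 0.0023/0.9977 = 23/9977.
Likelihood ratio of a positive = 0.95/0.1 = 9.5.
Target posterior odds = 0.99/0.01 = 99.
Need (23/9977) × 9.5ⁿ ≥ 99, i.e. 9.5ⁿ ≥ 987723/23.
9.5⁴ = 8145.0625 falls short of 987723/23 but 9.5⁵ = 77378.09375 reaches it, so n = 5.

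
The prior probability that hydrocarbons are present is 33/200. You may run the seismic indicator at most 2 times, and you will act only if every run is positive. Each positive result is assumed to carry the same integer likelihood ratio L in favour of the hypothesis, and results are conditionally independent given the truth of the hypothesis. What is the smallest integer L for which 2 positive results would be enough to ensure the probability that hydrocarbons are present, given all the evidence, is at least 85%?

6

Prior odds = 0.165/0.835 = 33/167.
Target odds = 0.85/0.15 = 17/3.
Need L² ≥ 17/3 ÷ (33/167) = 2839/99.
5² = 25 < 2839/99 ≤ 36 = 6², so L = 6.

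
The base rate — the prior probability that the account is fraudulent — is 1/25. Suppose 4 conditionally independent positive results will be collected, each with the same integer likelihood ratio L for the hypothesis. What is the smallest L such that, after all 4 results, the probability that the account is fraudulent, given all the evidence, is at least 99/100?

7

Prior odds = 0.04/0.96 = 1/24.
Target odds = 0.99/0.01 = 99.
Need L⁴ ≥ 99 ÷ (1/24) = 2376.
6⁴ = 1296 < 2376 ≤ 2401 = 7⁴, so L = 7.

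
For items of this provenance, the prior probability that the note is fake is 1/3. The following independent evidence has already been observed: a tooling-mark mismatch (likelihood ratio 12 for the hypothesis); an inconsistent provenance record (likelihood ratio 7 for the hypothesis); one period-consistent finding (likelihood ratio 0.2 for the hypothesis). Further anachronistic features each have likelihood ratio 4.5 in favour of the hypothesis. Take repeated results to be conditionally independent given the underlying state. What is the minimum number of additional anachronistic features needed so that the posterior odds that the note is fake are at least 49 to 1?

Prior odds = (1/3)/(2/3) = 0.5.
Combined Bayes factor of the evidence already in hand = 12 × 7 × 0.2 = 16.8.
Odds after that evidence = 0.5 × 16.8 = 8.4.
Target odds = 49.
Need 4.5ⁿ ≥ 49 ÷ 8.4 = 35/6.
4.5¹ = 4.5 falls short of 35/6 but 4.5² = 20.25 reaches it, so n = 2.

2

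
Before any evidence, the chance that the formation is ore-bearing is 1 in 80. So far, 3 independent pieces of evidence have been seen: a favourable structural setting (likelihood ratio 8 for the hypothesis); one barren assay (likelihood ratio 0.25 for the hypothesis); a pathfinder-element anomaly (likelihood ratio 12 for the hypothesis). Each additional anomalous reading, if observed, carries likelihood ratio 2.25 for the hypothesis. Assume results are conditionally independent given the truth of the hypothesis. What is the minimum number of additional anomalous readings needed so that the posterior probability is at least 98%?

7

Prior odds = 0.0125/0.9875 = 1/79.
Combined Bayes factor of the evidence already in hand = 8 × 0.25 × 12 = 24.
Odds after that evidence = (1/79) × 24 = 24/79.
Target odds = 0.98/0.02 = 49.
Need 2.25ⁿ ≥ 49 ÷ (24/79) = 3871/24.
2.25⁶ = 531441/4096 falls short of 3871/24 but 2.25⁷ = 4782969/16384 reaches it, so n = 7.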